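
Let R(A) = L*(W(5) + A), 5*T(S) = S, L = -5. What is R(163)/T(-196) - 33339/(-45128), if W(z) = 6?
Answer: 49300061/2211272 ≈ 22.295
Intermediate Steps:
T(S) = S/5
R(A) = -30 - 5*A (R(A) = -5*(6 + A) = -30 - 5*A)
R(163)/T(-196) - 33339/(-45128) = (-30 - 5*163)/(((1/5)*(-196))) - 33339/(-45128) = (-30 - 815)/(-196/5) - 33339*(-1/45128) = -845*(-5/196) + 33339/45128 = 4225/196 + 33339/45128 = 49300061/2211272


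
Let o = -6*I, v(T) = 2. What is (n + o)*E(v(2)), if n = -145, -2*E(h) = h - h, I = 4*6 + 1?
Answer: 0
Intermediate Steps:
I = 25 (I = 24 + 1 = 25)
E(h) = 0 (E(h) = -(h - h)/2 = -1/2*0 = 0)
o = -150 (o = -6*25 = -150)
(n + o)*E(v(2)) = (-145 - 150)*0 = -295*0 = 0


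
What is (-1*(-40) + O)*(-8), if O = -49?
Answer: 72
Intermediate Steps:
(-1*(-40) + O)*(-8) = (-1*(-40) - 49)*(-8) = (40 - 49)*(-8) = -9*(-8) = 72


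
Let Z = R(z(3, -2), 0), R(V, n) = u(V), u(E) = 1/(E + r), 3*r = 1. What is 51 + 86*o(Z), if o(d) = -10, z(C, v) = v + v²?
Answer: -809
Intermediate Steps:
r = ⅓ (r = (⅓)*1 = ⅓ ≈ 0.33333)
u(E) = 1/(⅓ + E) (u(E) = 1/(E + ⅓) = 1/(⅓ + E))
R(V, n) = 3/(1 + 3*V)
Z = 3/7 (Z = 3/(1 + 3*(-2*(1 - 2))) = 3/(1 + 3*(-2*(-1))) = 3/(1 + 3*2) = 3/(1 + 6) = 3/7 ≈ 0.42857)
51 + 86*o(Z) = 51 + 86*(-10) = 51 - 860 = -809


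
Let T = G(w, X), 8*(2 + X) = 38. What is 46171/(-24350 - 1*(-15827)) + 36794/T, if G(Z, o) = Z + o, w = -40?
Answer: -1261260527/1269927 ≈ -993.18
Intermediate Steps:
X = 11/4 (X = -2 + (1/8)*38 = -2 + 19/4 = 11/4 ≈ 2.7500)
T = -149/4 (T = -40 + 11/4 = -149/4 ≈ -37.250)
46171/(-24350 - 1*(-15827)) + 36794/T = 46171/(-24350 - 1*(-15827)) + 36794/(-149/4) = 46171/(-24350 + 15827) + 36794*(-4/149) = 46171/(-8523) - 147176/149 = 46171*(-1/8523) - 147176/149 = -46171/8523 - 147176/149 = -1261260527/1269927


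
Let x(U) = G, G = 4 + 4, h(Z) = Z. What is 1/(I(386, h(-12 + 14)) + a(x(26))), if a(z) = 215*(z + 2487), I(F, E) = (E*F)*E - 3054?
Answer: 1/534915 ≈ 1.8695e-6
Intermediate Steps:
G = 8
x(U) = 8
I(F, E) = -3054 + F*E² (I(F, E) = F*E² - 3054 = -3054 + F*E²)
a(z) = 534705 + 215*z (a(z) = 215*(2487 + z) = 534705 + 215*z)
1/(I(386, h(-12 + 14)) + a(x(26))) = 1/((-3054 + 386*(-12 + 14)²) + (534705 + 215*8)) = 1/((-3054 + 386*2²) + (534705 + 1720)) = 1/((-3054 + 386*4) + 536425) = 1/((-3054 + 1544) + 536425) = 1/(-1510 + 536425) = 1/534915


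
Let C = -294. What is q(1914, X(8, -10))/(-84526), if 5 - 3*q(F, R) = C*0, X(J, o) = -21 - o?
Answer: -5/253578 ≈ -1.9718e-5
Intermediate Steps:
q(F, R) = 5/3 (q(F, R) = 5/3 - (-98)*0 = 5/3 - ⅓*0 = 5/3 + 0 = 5/3)
q(1914, X(8, -10))/(-84526) = (5/3)/(-84526) = (5/3)*(-1/84526) = -5/253578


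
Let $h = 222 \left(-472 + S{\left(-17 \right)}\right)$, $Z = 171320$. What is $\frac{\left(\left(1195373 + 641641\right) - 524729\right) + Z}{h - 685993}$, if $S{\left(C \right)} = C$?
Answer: $- \frac{1483605}{794551} \approx -1.8672$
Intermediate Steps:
$h = -108558$ ($h = 222 \left(-472 - 17\right) = 222 \left(-489\right) = -108558$)
$\frac{\left(\left(1195373 + 641641\right) - 524729\right) + Z}{h - 685993} = \frac{\left(\left(1195373 + 641641\right) - 524729\right) + 171320}{-108558 - 685993} = \frac{\left(1837014 - 524729\right) + 171320}{-794551} = \left(1312285 + 171320\right) \left(- \frac{1}{794551}\right) = 1483605 \left(- \frac{1}{794551}\right) = - \frac{1483605}{794551}$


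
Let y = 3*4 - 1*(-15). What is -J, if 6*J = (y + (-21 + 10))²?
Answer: -128/3 ≈ -42.667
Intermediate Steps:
y = 27 (y = 12 + 15 = 27)
J = 128/3 (J = (27 + (-21 + 10))²/6 = (27 - 11)²/6 = (⅙)*16² = (⅙)*256 = 128/3 ≈ 42.667)
-J = -1*128/3 = -128/3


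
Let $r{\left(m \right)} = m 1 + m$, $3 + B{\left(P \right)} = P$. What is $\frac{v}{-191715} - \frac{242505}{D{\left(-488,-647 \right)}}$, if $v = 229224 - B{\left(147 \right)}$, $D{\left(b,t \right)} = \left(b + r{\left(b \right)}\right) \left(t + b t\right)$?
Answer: $- \frac{2347241981369}{1965250424392} \approx -1.1944$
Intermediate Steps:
$B{\left(P \right)} = -3 + P$
$r{\left(m \right)} = 2 m$ ($r{\left(m \right)} = m + m = 2 m$)
$D{\left(b,t \right)} = 3 b \left(t + b t\right)$ ($D{\left(b,t \right)} = \left(b + 2 b\right) \left(t + b t\right) = 3 b \left(t + b t\right)$)
$v = 229080$ ($v = 229224 - \left(-3 + 147\right) = 229224 - 144 = 229080$)
$\frac{v}{-191715} - \frac{242505}{D{\left(-488,-647 \right)}} = \frac{229080}{-191715} - \frac{242505}{3 \left(-488\right) \left(-647\right) \left(1 - 488\right)} = 229080 \left(- \frac{1}{191715}\right) - \frac{242505}{3 \left(-488\right) \left(-647\right) \left(-487\right)} = - \frac{15272}{12781} - \frac{242505}{-461290296} = - \frac{15272}{12781} - - \frac{80835}{153763432} = - \frac{15272}{12781} + \frac{80835}{153763432} = - \frac{2347241981369}{1965250424392}$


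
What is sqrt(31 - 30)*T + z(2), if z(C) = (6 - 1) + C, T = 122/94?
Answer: 390/47 ≈ 8.2979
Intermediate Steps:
T = 61/47 (T = 122*(1/94) = 61/47 ≈ 1.2979)
z(C) = 5 + C
sqrt(31 - 30)*T + z(2) = sqrt(31 - 30)*(61/47) + (5 + 2) = sqrt(1)*(61/47) + 7 = 1*(61/47) + 7 = 61/47 + 7 = 390/47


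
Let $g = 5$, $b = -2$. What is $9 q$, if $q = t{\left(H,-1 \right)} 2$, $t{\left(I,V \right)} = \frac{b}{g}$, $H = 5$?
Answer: $- \frac{36}{5} \approx -7.2$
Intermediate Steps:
$t{\left(I,V \right)} = - \frac{2}{5}$
$q = - \frac{4}{5}$ ($q = \left(- \frac{2}{5}\right) 2 = - \frac{4}{5} \approx -0.8$)
$9 q = 9 \left(- \frac{4}{5}\right) = - \frac{36}{5}$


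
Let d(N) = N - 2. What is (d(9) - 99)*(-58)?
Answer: 5336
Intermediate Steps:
d(N) = -2 + N
(d(9) - 99)*(-58) = ((-2 + 9) - 99)*(-58) = (7 - 99)*(-58) = -92*(-58) = 5336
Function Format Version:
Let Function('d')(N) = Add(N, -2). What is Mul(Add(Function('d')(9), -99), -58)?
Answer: 5336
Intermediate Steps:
Function('d')(N) = Add(-2, N)
Mul(Add(Function('d')(9), -99), -58) = Mul(Add(Add(-2, 9), -99), -58) = Mul(Add(7, -99), -58) = Mul(-92, -58) = 5336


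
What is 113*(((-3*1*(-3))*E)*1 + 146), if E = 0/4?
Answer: 16498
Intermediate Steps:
E = 0 (E = 0*(¼) = 0)
113*(((-3*1*(-3))*E)*1 + 146) = 113*(((-3*1*(-3))*0)*1 + 146) = 113*((-3*(-3)*0)*1 + 146) = 113*((9*0)*1 + 146) = 113*(0*1 + 146) = 113*(0 + 146) = 113*146 = 16498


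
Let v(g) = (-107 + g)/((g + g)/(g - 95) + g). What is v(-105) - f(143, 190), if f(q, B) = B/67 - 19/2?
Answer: 2424707/278586 ≈ 8.7036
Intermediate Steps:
f(q, B) = -19/2 + B/67 (f(q, B) = B*(1/67) - 19*½ = B/67 - 19/2 = -19/2 + B/67)
v(g) = (-107 + g)/(g + 2*g/(-95 + g)) (v(g) = (-107 + g)/((2*g)/(-95 + g) + g) = (-107 + g)/(2*g/(-95 + g) + g) = (-107 + g)/(g + 2*g/(-95 + g)))
v(-105) - f(143, 190) = (10165 + (-105)² - 202*(-105))/((-105)*(-93 - 105)) - (-19/2 + (1/67)*190) = -1/105*(10165 + 11025 + 21210)/(-198) - (-19/2 + 190/67) = -1/105*(-1/198)*42400 - 1*(-893/134) = 4240/2079 + 893/134 = 2424707/278586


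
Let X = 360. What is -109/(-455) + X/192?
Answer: 7697/3640 ≈ 2.1146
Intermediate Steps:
-109/(-455) + X/192 = -109/(-455) + 360/192 = -109*(-1/455) + 360*(1/192) = 109/455 + 15/8 = 7697/3640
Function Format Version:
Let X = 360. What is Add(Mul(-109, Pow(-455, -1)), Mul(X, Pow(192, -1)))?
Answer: Rational(7697, 3640) ≈ 2.1146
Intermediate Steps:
Add(Mul(-109, Pow(-455, -1)), Mul(X, Pow(192, -1))) = Add(Mul(-109, Pow(-455, -1)), Mul(360, Pow(192, -1))) = Add(Mul(-109, Rational(-1, 455)), Mul(360, Rational(1, 192))) = Add(Rational(109, 455), Rational(15, 8)) = Rational(7697, 3640)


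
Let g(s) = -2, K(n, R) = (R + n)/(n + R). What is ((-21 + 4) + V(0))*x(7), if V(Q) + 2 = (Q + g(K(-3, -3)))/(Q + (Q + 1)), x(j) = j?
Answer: -147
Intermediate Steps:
K(n, R) = 1 (K(n, R) = (R + n)/(R + n) = 1)
V(Q) = -2 + (-2 + Q)/(1 + 2*Q) (V(Q) = -2 + (Q - 2)/(Q + (Q + 1)) = -2 + (-2 + Q)/(Q + (1 + Q)) = -2 + (-2 + Q)/(1 + 2*Q))
((-21 + 4) + V(0))*x(7) = ((-21 + 4) + (-4 - 3*0)/(1 + 2*0))*7 = (-17 + (-4 + 0)/(1 + 0))*7 = (-17 - 4/1)*7 = (-17 + 1*(-4))*7 = (-17 - 4)*7 = -21*7 = -147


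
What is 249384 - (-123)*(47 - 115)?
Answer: 241020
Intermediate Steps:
249384 - (-123)*(47 - 115) = 249384 - (-123)*(-68) = 249384 - 1*8364 = 249384 - 8364 = 241020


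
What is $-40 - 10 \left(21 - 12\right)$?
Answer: $-130$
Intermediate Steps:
$-40 - 10 \left(21 - 12\right) = -40 - 90 = -130$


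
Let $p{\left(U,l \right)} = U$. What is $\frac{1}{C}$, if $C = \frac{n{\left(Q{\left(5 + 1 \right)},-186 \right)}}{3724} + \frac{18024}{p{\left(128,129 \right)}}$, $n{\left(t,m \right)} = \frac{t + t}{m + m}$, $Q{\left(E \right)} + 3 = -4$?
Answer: $\frac{197904}{27867359} \approx 0.0071016$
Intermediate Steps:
$Q{\left(E \right)} = -7$ ($Q{\left(E \right)} = -3 - 4 = -7$)
$n{\left(t,m \right)} = \frac{t}{m}$ ($n{\left(t,m \right)} = \frac{2 t}{2 m} = 2 t \frac{1}{2 m} = \frac{t}{m}$)
$C = \frac{27867359}{197904}$ ($C = \frac{\left(-7\right) \frac{1}{-186}}{3724} + \frac{18024}{128} = \left(-7\right) \left(- \frac{1}{186}\right) \frac{1}{3724} + 18024 \cdot \frac{1}{128} = \frac{7}{186} \cdot \frac{1}{3724} + \frac{2253}{16} = \frac{1}{98952} + \frac{2253}{16} = \frac{27867359}{197904} \approx 140.81$)
$\frac{1}{C} = \frac{1}{\frac{27867359}{197904}} = \frac{197904}{27867359}$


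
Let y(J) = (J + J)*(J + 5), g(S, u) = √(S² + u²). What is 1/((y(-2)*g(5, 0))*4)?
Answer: -1/240 ≈ -0.0041667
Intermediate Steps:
y(J) = 2*J*(5 + J) (y(J) = (2*J)*(5 + J) = 2*J*(5 + J))
1/((y(-2)*g(5, 0))*4) = 1/(((2*(-2)*(5 - 2))*√(5² + 0²))*4) = 1/(((2*(-2)*3)*√(25 + 0))*4) = 1/(-12*√25*4) = 1/(-12*5*4) = 1/(-60*4) = 1/(-240) = -1/240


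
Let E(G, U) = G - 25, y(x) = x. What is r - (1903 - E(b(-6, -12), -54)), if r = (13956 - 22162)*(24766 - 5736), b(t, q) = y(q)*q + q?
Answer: -156161976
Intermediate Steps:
b(t, q) = q + q**2 (b(t, q) = q*q + q = q**2 + q = q + q**2)
E(G, U) = -25 + G
r = -156160180 (r = -8206*19030 = -156160180)
r - (1903 - E(b(-6, -12), -54)) = -156160180 - (1903 - (-25 - 12*(1 - 12))) = -156160180 - (1903 - (-25 - 12*(-11))) = -156160180 - (1903 - (-25 + 132)) = -156160180 - (1903 - 1*107) = -156160180 - (1903 - 107) = -156160180 - 1*1796 = -156160180 - 1796 = -156161976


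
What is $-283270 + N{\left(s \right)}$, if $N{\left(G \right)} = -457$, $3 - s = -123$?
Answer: $-283727$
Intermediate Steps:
$s = 126$ ($s = 3 - -123 = 3 + 123 = 126$)
$-283270 + N{\left(s \right)} = -283270 - 457 = -283727$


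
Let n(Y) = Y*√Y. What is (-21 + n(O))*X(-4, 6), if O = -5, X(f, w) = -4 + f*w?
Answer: 588 + 140*I*√5 ≈ 588.0 + 313.05*I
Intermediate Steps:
n(Y) = Y^(3/2)
(-21 + n(O))*X(-4, 6) = (-21 + (-5)^(3/2))*(-4 - 4*6) = (-21 - 5*I*√5)*(-4 - 24) = (-21 - 5*I*√5)*(-28) = 588 + 140*I*√5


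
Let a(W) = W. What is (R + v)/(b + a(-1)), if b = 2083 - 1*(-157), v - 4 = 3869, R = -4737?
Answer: -864/2239 ≈ -0.38589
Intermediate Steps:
v = 3873 (v = 4 + 3869 = 3873)
b = 2240 (b = 2083 + 157 = 2240)
(R + v)/(b + a(-1)) = (-4737 + 3873)/(2240 - 1) = -864/2239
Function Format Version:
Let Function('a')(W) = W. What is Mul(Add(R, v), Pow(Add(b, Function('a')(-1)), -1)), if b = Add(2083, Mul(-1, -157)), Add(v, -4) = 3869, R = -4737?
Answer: Rational(-864, 2239) ≈ -0.38589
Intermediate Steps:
v = 3873 (v = Add(4, 3869) = 3873)
b = 2240 (b = Add(2083, 157) = 2240)
Mul(Add(R, v), Pow(Add(b, Function('a')(-1)), -1)) = Mul(Add(-4737, 3873), Pow(Add(2240, -1), -1)) = Mul(-864, Pow(2239, -1)) = Mul(-864, Rational(1, 2239)) = Rational(-864, 2239)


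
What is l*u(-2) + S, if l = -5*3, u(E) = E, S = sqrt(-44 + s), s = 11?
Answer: 30 + I*sqrt(33) ≈ 30.0 + 5.7446*I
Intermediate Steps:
S = I*sqrt(33) (S = sqrt(-44 + 11) = sqrt(-33) = I*sqrt(33) ≈ 5.7446*I)
l = -15
l*u(-2) + S = -15*(-2) + I*sqrt(33) = 30 + I*sqrt(33)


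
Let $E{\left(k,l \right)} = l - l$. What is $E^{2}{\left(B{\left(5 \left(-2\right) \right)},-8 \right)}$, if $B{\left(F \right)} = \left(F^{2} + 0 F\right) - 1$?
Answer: $0$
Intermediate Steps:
$B{\left(F \right)} = -1 + F^{2}$ ($B{\left(F \right)} = \left(F^{2} + 0\right) - 1 = F^{2} - 1 = -1 + F^{2}$)
$E{\left(k,l \right)} = 0$
$E^{2}{\left(B{\left(5 \left(-2\right) \right)},-8 \right)} = 0^{2} = 0$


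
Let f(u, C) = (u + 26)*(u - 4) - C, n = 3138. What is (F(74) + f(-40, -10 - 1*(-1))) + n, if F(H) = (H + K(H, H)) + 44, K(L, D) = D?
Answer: 3955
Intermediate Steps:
F(H) = 44 + 2*H (F(H) = (H + H) + 44 = 2*H + 44 = 44 + 2*H)
f(u, C) = -C + (-4 + u)*(26 + u) (f(u, C) = (26 + u)*(-4 + u) - C = (-4 + u)*(26 + u) - C = -C + (-4 + u)*(26 + u))
(F(74) + f(-40, -10 - 1*(-1))) + n = ((44 + 2*74) + (-104 + (-40)**2 - (-10 - 1*(-1)) + 22*(-40))) + 3138 = ((44 + 148) + (-104 + 1600 - (-10 + 1) - 880)) + 3138 = (192 + (-104 + 1600 - 1*(-9) - 880)) + 3138 = (192 + (-104 + 1600 + 9 - 880)) + 3138 = (192 + 625) + 3138 = 817 + 3138 = 3955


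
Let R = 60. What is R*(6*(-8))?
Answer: -2880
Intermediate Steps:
R*(6*(-8)) = 60*(6*(-8)) = 60*(-48) = -2880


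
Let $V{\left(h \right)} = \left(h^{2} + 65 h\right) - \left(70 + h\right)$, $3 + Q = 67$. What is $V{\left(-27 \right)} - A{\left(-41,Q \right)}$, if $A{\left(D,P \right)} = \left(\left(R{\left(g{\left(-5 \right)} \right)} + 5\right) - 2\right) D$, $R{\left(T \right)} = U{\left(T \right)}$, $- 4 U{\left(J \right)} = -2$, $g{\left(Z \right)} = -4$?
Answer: $- \frac{1851}{2} \approx -925.5$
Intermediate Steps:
$Q = 64$ ($Q = -3 + 67 = 64$)
$U{\left(J \right)} = \frac{1}{2}$ ($U{\left(J \right)} = \left(- \frac{1}{4}\right) \left(-2\right) = \frac{1}{2}$)
$R{\left(T \right)} = \frac{1}{2}$
$V{\left(h \right)} = -70 + h^{2} + 64 h$
$A{\left(D,P \right)} = \frac{7 D}{2}$ ($A{\left(D,P \right)} = \left(\left(\frac{1}{2} + 5\right) - 2\right) D = \left(\frac{11}{2} - 2\right) D = \frac{7 D}{2}$)
$V{\left(-27 \right)} - A{\left(-41,Q \right)} = \left(-70 + \left(-27\right)^{2} + 64 \left(-27\right)\right) - \frac{7}{2} \left(-41\right) = \left(-70 + 729 - 1728\right) - - \frac{287}{2} = -1069 + \frac{287}{2} = - \frac{1851}{2}$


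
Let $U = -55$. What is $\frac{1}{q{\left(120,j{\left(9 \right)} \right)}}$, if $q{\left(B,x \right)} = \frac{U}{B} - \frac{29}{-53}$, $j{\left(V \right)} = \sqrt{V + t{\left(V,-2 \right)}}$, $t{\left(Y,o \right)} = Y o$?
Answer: $\frac{1272}{113} \approx 11.257$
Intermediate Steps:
$j{\left(V \right)} = \sqrt{- V}$ ($j{\left(V \right)} = \sqrt{V + V \left(-2\right)} = \sqrt{V - 2 V} = \sqrt{- V}$)
$q{\left(B,x \right)} = \frac{29}{53} - \frac{55}{B}$ ($q{\left(B,x \right)} = - \frac{55}{B} - \frac{29}{-53} = - \frac{55}{B} - - \frac{29}{53} = - \frac{55}{B} + \frac{29}{53} = \frac{29}{53} - \frac{55}{B}$)
$\frac{1}{q{\left(120,j{\left(9 \right)} \right)}} = \frac{1}{\frac{29}{53} - \frac{55}{120}} = \frac{1}{\frac{29}{53} - \frac{11}{24}} = \frac{1}{\frac{113}{1272}} = \frac{1272}{113}$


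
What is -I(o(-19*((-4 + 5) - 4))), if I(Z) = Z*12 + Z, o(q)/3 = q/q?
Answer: -39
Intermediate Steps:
o(q) = 3 (o(q) = 3*(q/q) = 3*1 = 3)
I(Z) = 13*Z (I(Z) = 12*Z + Z = 13*Z)
-I(o(-19*((-4 + 5) - 4))) = -13*3 = -1*39 = -39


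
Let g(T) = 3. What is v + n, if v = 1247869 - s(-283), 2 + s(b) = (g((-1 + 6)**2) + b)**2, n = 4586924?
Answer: 5756395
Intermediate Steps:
s(b) = -2 + (3 + b)**2
v = 1169471 (v = 1247869 - (-2 + (3 - 283)**2) = 1247869 - (-2 + (-280)**2) = 1247869 - (-2 + 78400) = 1247869 - 1*78398 = 1247869 - 78398 = 1169471)
v + n = 1169471 + 4586924 = 5756395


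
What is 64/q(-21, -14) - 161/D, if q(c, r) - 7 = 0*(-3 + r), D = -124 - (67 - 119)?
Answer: 5735/504 ≈ 11.379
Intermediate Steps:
D = -72 (D = -124 - 1*(-52) = -124 + 52 = -72)
q(c, r) = 7 (q(c, r) = 7 + 0*(-3 + r) = 7 + 0 = 7)
64/q(-21, -14) - 161/D = 64/7 - 161/(-72) = 64*(1/7) - 161*(-1/72) = 64/7 + 161/72 = 5735/504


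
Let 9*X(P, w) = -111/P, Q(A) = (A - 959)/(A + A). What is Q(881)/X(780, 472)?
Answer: 91260/32597 ≈ 2.7996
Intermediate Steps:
Q(A) = (-959 + A)/(2*A) (Q(A) = (-959 + A)/((2*A)) = (-959 + A)*(1/(2*A)) = (-959 + A)/(2*A))
X(P, w) = -37/(3*P) (X(P, w) = (-111/P)/9 = -37/(3*P))
Q(881)/X(780, 472) = ((½)*(-959 + 881)/881)/((-37/3/780)) = ((½)*(1/881)*(-78))/((-37/3*1/780)) = -39/(881*(-37/2340)) = -39/881*(-2340/37) = 91260/32597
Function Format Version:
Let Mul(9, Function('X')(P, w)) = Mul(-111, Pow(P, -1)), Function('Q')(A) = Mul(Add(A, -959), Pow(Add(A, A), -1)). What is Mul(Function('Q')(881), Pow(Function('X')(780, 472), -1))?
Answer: Rational(91260, 32597) ≈ 2.7996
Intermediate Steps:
Function('Q')(A) = Mul(Rational(1, 2), Pow(A, -1), Add(-959, A)) (Function('Q')(A) = Mul(Add(-959, A), Pow(Mul(2, A), -1)) = Mul(Add(-959, A), Mul(Rational(1, 2), Pow(A, -1))) = Mul(Rational(1, 2), Pow(A, -1), Add(-959, A)))
Function('X')(P, w) = Mul(Rational(-37, 3), Pow(P, -1)) (Function('X')(P, w) = Mul(Rational(1, 9), Mul(-111, Pow(P, -1))) = Mul(Rational(-37, 3), Pow(P, -1)))
Mul(Function('Q')(881), Pow(Function('X')(780, 472), -1)) = Mul(Mul(Rational(1, 2), Pow(881, -1), Add(-959, 881)), Pow(Mul(Rational(-37, 3), Pow(780, -1)), -1)) = Mul(Mul(Rational(1, 2), Rational(1, 881), -78), Pow(Mul(Rational(-37, 3), Rational(1, 780)), -1)) = Mul(Rational(-39, 881), Pow(Rational(-37, 2340), -1)) = Mul(Rational(-39, 881), Rational(-2340, 37)) = Rational(91260, 32597)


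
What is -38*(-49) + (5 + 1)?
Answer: 1868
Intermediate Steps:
-38*(-49) + (5 + 1) = 1862 + 6 = 1868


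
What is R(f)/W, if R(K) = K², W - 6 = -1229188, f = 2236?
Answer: -2499848/614591 ≈ -4.0675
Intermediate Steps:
W = -1229182 (W = 6 - 1229188 = -1229182)
R(f)/W = 2236²/(-1229182) = 4999696*(-1/1229182) = -2499848/614591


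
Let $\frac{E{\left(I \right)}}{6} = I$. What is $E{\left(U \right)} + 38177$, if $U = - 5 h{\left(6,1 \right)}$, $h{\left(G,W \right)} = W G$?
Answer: $37997$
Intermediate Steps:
$h{\left(G,W \right)} = G W$
$U = -30$ ($U = - 5 \cdot 6 \cdot 1 = \left(-5\right) 6 = -30$)
$E{\left(I \right)} = 6 I$
$E{\left(U \right)} + 38177 = 6 \left(-30\right) + 38177 = -180 + 38177 = 37997$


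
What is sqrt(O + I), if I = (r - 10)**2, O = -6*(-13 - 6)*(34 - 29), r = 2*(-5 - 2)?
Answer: sqrt(1146) ≈ 33.853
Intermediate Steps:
r = -14 (r = 2*(-7) = -14)
O = 570 (O = -(-114)*5 = -6*(-95) = 570)
I = 576 (I = (-14 - 10)**2 = (-24)**2 = 576)
sqrt(O + I) = sqrt(570 + 576) = sqrt(1146)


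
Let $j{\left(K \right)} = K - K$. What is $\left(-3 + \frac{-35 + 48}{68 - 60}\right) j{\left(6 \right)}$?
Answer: $0$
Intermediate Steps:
$j{\left(K \right)} = 0$
$\left(-3 + \frac{-35 + 48}{68 - 60}\right) j{\left(6 \right)} = \left(-3 + \frac{-35 + 48}{68 - 60}\right) 0 = \left(-3 + \frac{13}{8}\right) 0 = \left(- \frac{11}{8}\right) 0 = 0$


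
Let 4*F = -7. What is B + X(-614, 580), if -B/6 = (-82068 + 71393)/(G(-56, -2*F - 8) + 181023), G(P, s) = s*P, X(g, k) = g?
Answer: -1483184/2417 ≈ -613.65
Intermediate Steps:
F = -7/4 (F = (¼)*(-7) = -7/4 ≈ -1.7500)
G(P, s) = P*s
B = 854/2417 (B = -6*(-82068 + 71393)/(-56*(-2*(-7/4) - 8) + 181023) = -(-64050)/(-56*(7/2 - 8) + 181023) = -(-64050)/(-56*(-9/2) + 181023) = -(-64050)/(252 + 181023) = -(-64050)/181275 = -6*(-427/7251) = 854/2417 ≈ 0.35333)
B + X(-614, 580) = 854/2417 - 614 = -1483184/2417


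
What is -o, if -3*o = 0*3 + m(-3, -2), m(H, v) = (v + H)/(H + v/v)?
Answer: ⅚ ≈ 0.83333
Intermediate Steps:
m(H, v) = (H + v)/(1 + H) (m(H, v) = (H + v)/(H + 1) = (H + v)/(1 + H))
o = -⅚ (o = -(0*3 + (-3 - 2)/(1 - 3))/3 = -(0 - 5/(-2))/3 = -(0 - ½*(-5))/3 = -(0 + 5/2)/3 = -⅓*5/2 = -⅚ ≈ -0.83333)
-o = -1*(-⅚) = ⅚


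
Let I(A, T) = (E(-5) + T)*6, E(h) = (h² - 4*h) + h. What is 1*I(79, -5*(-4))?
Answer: 360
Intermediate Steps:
E(h) = h² - 3*h
I(A, T) = 240 + 6*T (I(A, T) = (-5*(-3 - 5) + T)*6 = (-5*(-8) + T)*6 = (40 + T)*6 = 240 + 6*T)
1*I(79, -5*(-4)) = 1*(240 + 6*(-5*(-4))) = 1*(240 + 6*20) = 1*(240 + 120) = 1*360 = 360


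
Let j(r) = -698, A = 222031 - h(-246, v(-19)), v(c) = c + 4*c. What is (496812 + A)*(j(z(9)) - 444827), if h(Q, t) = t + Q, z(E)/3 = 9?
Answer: -320414451600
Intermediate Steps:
v(c) = 5*c
z(E) = 27 (z(E) = 3*9 = 27)
h(Q, t) = Q + t
A = 222372 (A = 222031 - (-246 + 5*(-19)) = 222031 - (-246 - 95) = 222031 - 1*(-341) = 222031 + 341 = 222372)
(496812 + A)*(j(z(9)) - 444827) = (496812 + 222372)*(-698 - 444827) = 719184*(-445525) = -320414451600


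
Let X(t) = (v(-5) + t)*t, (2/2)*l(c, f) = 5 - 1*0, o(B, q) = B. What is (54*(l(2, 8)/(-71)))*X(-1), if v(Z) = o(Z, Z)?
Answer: -1620/71 ≈ -22.817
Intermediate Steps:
v(Z) = Z
l(c, f) = 5 (l(c, f) = 5 - 1*0 = 5 + 0 = 5)
X(t) = t*(-5 + t) (X(t) = (-5 + t)*t = t*(-5 + t))
(54*(l(2, 8)/(-71)))*X(-1) = (54*(5/(-71)))*(-(-5 - 1)) = (54*(5*(-1/71)))*(-1*(-6)) = (54*(-5/71))*6 = -270/71*6 = -1620/71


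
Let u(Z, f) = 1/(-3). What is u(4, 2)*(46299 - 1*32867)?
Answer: -13432/3 ≈ -4477.3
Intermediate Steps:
u(Z, f) = -⅓
u(4, 2)*(46299 - 1*32867) = -(46299 - 1*32867)/3 = -(46299 - 32867)/3 = -⅓*13432 = -13432/3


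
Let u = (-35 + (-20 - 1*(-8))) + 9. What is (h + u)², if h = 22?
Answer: 256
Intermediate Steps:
u = -38 (u = (-35 + (-20 + 8)) + 9 = (-35 - 12) + 9 = -47 + 9 = -38)
(h + u)² = (22 - 38)² = (-16)² = 256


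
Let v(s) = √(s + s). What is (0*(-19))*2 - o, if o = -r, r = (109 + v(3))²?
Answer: (109 + √6)² ≈ 12421.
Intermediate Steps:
v(s) = √2*√s (v(s) = √(2*s) = √2*√s)
r = (109 + √6)² (r = (109 + √2*√3)² = (109 + √6)² ≈ 12421.)
o = -(109 + √6)² ≈ -12421.
(0*(-19))*2 - o = (0*(-19))*2 - (-1)*(109 + √6)² = 0*2 + (109 + √6)² = 0 + (109 + √6)² = (109 + √6)²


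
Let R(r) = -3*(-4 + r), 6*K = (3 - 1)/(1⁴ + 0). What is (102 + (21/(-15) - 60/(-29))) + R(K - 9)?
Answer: 20397/145 ≈ 140.67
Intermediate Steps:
K = ⅓ (K = ((3 - 1)/(1⁴ + 0))/6 = (2/(1 + 0))/6 = (2/1)/6 = (2*1)/6 = (⅙)*2 = ⅓ ≈ 0.33333)
R(r) = 12 - 3*r
(102 + (21/(-15) - 60/(-29))) + R(K - 9) = (102 + (21/(-15) - 60/(-29))) + (12 - 3*(⅓ - 9)) = (102 + (21*(-1/15) - 60*(-1/29))) + (12 - 3*(-26/3)) = (102 + (-7/5 + 60/29)) + (12 + 26) = (102 + 97/145) + 38 = 14887/145 + 38 = 20397/145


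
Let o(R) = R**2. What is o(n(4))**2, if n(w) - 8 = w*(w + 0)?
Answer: 331776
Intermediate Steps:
n(w) = 8 + w**2 (n(w) = 8 + w*(w + 0) = 8 + w*w = 8 + w**2)
o(n(4))**2 = ((8 + 4**2)**2)**2 = ((8 + 16)**2)**2 = (24**2)**2 = 576**2 = 331776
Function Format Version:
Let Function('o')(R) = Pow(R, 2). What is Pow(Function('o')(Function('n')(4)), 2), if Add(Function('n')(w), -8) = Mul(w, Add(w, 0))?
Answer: 331776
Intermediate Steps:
Function('n')(w) = Add(8, Pow(w, 2)) (Function('n')(w) = Add(8, Mul(w, Add(w, 0))) = Add(8, Mul(w, w)) = Add(8, Pow(w, 2)))
Pow(Function('o')(Function('n')(4)), 2) = Pow(Pow(Add(8, Pow(4, 2)), 2), 2) = Pow(Pow(Add(8, 16), 2), 2) = Pow(Pow(24, 2), 2) = Pow(576, 2) = 331776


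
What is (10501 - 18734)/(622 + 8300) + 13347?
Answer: 119073701/8922 ≈ 13346.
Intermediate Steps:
(10501 - 18734)/(622 + 8300) + 13347 = -8233/8922 + 13347 = 119073701/8922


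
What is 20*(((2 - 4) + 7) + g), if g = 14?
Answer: 380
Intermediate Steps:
20*(((2 - 4) + 7) + g) = 20*(((2 - 4) + 7) + 14) = 20*((-2 + 7) + 14) = 20*(5 + 14) = 20*19 = 380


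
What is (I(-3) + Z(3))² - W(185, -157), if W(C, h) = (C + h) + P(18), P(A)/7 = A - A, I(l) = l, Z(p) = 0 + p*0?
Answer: -19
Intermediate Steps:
Z(p) = 0 (Z(p) = 0 + 0 = 0)
P(A) = 0 (P(A) = 7*(A - A) = 7*0 = 0)
W(C, h) = C + h (W(C, h) = (C + h) + 0 = C + h)
(I(-3) + Z(3))² - W(185, -157) = (-3 + 0)² - (185 - 157) = (-3)² - 1*28 = 9 - 28 = -19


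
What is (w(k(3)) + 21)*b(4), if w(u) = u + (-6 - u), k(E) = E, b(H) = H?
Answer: 60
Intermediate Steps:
w(u) = -6
(w(k(3)) + 21)*b(4) = (-6 + 21)*4 = 15*4 = 60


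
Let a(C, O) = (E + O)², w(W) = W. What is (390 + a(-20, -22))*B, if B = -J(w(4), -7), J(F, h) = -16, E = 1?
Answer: 13296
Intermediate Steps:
a(C, O) = (1 + O)²
B = 16 (B = -1*(-16) = 16)
(390 + a(-20, -22))*B = (390 + (1 - 22)²)*16 = (390 + (-21)²)*16 = (390 + 441)*16 = 831*16 = 13296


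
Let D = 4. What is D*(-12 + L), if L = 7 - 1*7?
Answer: -48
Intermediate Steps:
L = 0 (L = 7 - 7 = 0)
D*(-12 + L) = 4*(-12 + 0) = 4*(-12) = -48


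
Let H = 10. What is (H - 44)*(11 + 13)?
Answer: -816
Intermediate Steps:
(H - 44)*(11 + 13) = (10 - 44)*(11 + 13) = -34*24 = -816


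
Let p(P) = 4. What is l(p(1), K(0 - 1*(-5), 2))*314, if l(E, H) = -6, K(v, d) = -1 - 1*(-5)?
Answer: -1884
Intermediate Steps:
K(v, d) = 4 (K(v, d) = -1 + 5 = 4)
l(p(1), K(0 - 1*(-5), 2))*314 = -6*314 = -1884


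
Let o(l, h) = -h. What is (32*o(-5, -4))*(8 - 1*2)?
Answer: 768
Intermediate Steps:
(32*o(-5, -4))*(8 - 1*2) = (32*(-1*(-4)))*(8 - 1*2) = (32*4)*(8 - 2) = 128*6 = 768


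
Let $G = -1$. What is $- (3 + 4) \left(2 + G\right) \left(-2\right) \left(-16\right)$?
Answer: $-224$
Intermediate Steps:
$- (3 + 4) \left(2 + G\right) \left(-2\right) \left(-16\right) = - (3 + 4) \left(2 - 1\right) \left(-2\right) \left(-16\right) = \left(-1\right) 7 \cdot 1 \left(-2\right) \left(-16\right) = \left(-7\right) \left(-2\right) \left(-16\right) = 14 \left(-16\right) = -224$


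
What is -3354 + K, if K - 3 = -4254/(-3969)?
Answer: -4431955/1323 ≈ -3349.9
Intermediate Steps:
K = 5387/1323 (K = 3 - 4254/(-3969) = 3 - 4254*(-1/3969) = 3 + 1418/1323 = 5387/1323 ≈ 4.0718)
-3354 + K = -3354 + 5387/1323 = -4431955/1323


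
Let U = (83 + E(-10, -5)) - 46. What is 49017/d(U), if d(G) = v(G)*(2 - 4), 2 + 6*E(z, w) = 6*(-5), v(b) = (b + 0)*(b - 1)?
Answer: -441153/17480 ≈ -25.238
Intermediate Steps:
v(b) = b*(-1 + b)
E(z, w) = -16/3 (E(z, w) = -⅓ + (6*(-5))/6 = -⅓ + (⅙)*(-30) = -⅓ - 5 = -16/3)
U = 95/3 (U = (83 - 16/3) - 46 = 233/3 - 46 = 95/3 ≈ 31.667)
d(G) = -2*G*(-1 + G) (d(G) = (G*(-1 + G))*(2 - 4) = (G*(-1 + G))*(-2) = -2*G*(-1 + G))
49017/d(U) = 49017/((2*(95/3)*(1 - 1*95/3))) = 49017/((2*(95/3)*(1 - 95/3))) = 49017/((2*(95/3)*(-92/3))) = 49017/(-17480/9) = 49017*(-9/17480) = -441153/17480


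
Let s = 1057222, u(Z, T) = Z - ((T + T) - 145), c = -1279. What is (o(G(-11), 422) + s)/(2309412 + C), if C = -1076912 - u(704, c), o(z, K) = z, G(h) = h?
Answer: 1057211/1229093 ≈ 0.86016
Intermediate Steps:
u(Z, T) = 145 + Z - 2*T (u(Z, T) = Z - (2*T - 145) = Z - (-145 + 2*T) = Z + (145 - 2*T) = 145 + Z - 2*T)
C = -1080319 (C = -1076912 - (145 + 704 - 2*(-1279)) = -1076912 - (145 + 704 + 2558) = -1076912 - 1*3407 = -1076912 - 3407 = -1080319)
(o(G(-11), 422) + s)/(2309412 + C) = (-11 + 1057222)/(2309412 - 1080319) = 1057211/1229093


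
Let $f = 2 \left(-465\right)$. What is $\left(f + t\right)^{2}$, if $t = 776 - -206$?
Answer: $2704$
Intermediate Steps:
$f = -930$
$t = 982$ ($t = 776 + 206 = 982$)
$\left(f + t\right)^{2} = \left(-930 + 982\right)^{2} = 52^{2} = 2704$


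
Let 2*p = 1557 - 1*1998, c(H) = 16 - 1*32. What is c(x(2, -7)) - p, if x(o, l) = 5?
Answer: 409/2 ≈ 204.50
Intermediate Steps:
c(H) = -16 (c(H) = 16 - 32 = -16)
p = -441/2 (p = (1557 - 1*1998)/2 = (1557 - 1998)/2 = (½)*(-441) = -441/2 ≈ -220.50)
c(x(2, -7)) - p = -16 - 1*(-441/2) = -16 + 441/2 = 409/2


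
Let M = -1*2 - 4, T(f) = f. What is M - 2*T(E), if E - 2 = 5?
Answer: -20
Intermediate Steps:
E = 7 (E = 2 + 5 = 7)
M = -6 (M = -2 - 4 = -6)
M - 2*T(E) = -6 - 2*7 = -6 - 14 = -20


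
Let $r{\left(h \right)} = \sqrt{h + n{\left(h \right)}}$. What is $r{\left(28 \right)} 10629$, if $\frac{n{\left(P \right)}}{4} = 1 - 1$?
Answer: $21258 \sqrt{7} \approx 56243.0$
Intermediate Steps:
$n{\left(P \right)} = 0$ ($n{\left(P \right)} = 4 \left(1 - 1\right) = 4 \cdot 0 = 0$)
$r{\left(h \right)} = \sqrt{h}$ ($r{\left(h \right)} = \sqrt{h + 0} = \sqrt{h}$)
$r{\left(28 \right)} 10629 = \sqrt{28} \cdot 10629 = 2 \sqrt{7} \cdot 10629 = 21258 \sqrt{7}$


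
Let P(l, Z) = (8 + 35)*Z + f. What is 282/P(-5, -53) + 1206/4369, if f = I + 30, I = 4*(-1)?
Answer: 495020/3281119 ≈ 0.15087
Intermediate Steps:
I = -4
f = 26 (f = -4 + 30 = 26)
P(l, Z) = 26 + 43*Z (P(l, Z) = (8 + 35)*Z + 26 = 43*Z + 26 = 26 + 43*Z)
282/P(-5, -53) + 1206/4369 = 282/(26 + 43*(-53)) + 1206/4369 = 282/(26 - 2279) + 1206*(1/4369) = 282/(-2253) + 1206/4369 = 282*(-1/2253) + 1206/4369 = -94/751 + 1206/4369 = 495020/3281119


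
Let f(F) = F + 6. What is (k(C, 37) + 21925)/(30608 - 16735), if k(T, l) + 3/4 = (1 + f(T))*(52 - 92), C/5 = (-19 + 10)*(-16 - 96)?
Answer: -719823/55492 ≈ -12.972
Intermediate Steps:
f(F) = 6 + F
C = 5040 (C = 5*((-19 + 10)*(-16 - 96)) = 5*(-9*(-112)) = 5*1008 = 5040)
k(T, l) = -1123/4 - 40*T (k(T, l) = -¾ + (1 + (6 + T))*(52 - 92) = -¾ + (7 + T)*(-40) = -¾ + (-280 - 40*T) = -1123/4 - 40*T)
(k(C, 37) + 21925)/(30608 - 16735) = ((-1123/4 - 40*5040) + 21925)/(30608 - 16735) = ((-1123/4 - 201600) + 21925)/13873 = (-807523/4 + 21925)*(1/13873) = -719823/4*1/13873 = -719823/55492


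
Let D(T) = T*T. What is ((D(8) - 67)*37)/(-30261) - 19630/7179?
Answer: -197742187/72414573 ≈ -2.7307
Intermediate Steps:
D(T) = T²
((D(8) - 67)*37)/(-30261) - 19630/7179 = ((8² - 67)*37)/(-30261) - 19630/7179 = ((64 - 67)*37)*(-1/30261) - 19630*1/7179 = -3*37*(-1/30261) - 19630/7179 = -111*(-1/30261) - 19630/7179 = 37/10087 - 19630/7179 = -197742187/72414573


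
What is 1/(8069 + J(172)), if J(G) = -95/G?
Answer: 172/1387773 ≈ 0.00012394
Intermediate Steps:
1/(8069 + J(172)) = 1/(8069 - 95/172) = 1/(1387773/172) = 172/1387773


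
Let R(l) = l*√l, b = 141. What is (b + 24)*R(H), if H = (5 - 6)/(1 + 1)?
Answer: -165*I*√2/4 ≈ -58.336*I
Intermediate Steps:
H = -½ (H = -1/2 = -1*½ = -½ ≈ -0.50000)
R(l) = l^(3/2)
(b + 24)*R(H) = (141 + 24)*(-½)^(3/2) = 165*(-I*√2/4) = -165*I*√2/4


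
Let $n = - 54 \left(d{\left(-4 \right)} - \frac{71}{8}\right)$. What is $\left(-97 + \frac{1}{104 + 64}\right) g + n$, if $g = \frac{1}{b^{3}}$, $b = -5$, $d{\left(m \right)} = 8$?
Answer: $\frac{201709}{4200} \approx 48.026$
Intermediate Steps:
$n = \frac{189}{4}$ ($n = - 54 \left(8 - \frac{71}{8}\right) = \left(-54\right) \left(- \frac{7}{8}\right) = \frac{189}{4} \approx 47.25$)
$g = - \frac{1}{125}$ ($g = \frac{1}{\left(-5\right)^{3}} = \frac{1}{-125} = - \frac{1}{125} \approx -0.008$)
$\left(-97 + \frac{1}{104 + 64}\right) g + n = \left(-97 + \frac{1}{104 + 64}\right) \left(- \frac{1}{125}\right) + \frac{189}{4} = \left(-97 + \frac{1}{168}\right) \left(- \frac{1}{125}\right) + \frac{189}{4} = \left(- \frac{16295}{168}\right) \left(- \frac{1}{125}\right) + \frac{189}{4} = \frac{3259}{4200} + \frac{189}{4} = \frac{201709}{4200}$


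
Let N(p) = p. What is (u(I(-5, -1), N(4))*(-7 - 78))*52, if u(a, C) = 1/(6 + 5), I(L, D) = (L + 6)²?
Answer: -4420/11 ≈ -401.82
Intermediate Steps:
I(L, D) = (6 + L)²
u(a, C) = 1/11
(u(I(-5, -1), N(4))*(-7 - 78))*52 = ((-7 - 78)/11)*52 = ((1/11)*(-85))*52 = -85/11*52 = -4420/11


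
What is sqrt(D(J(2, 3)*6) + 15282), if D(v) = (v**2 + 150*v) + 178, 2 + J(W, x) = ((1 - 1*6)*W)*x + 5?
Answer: 2*sqrt(4351) ≈ 131.92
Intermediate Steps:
J(W, x) = 3 - 5*W*x (J(W, x) = -2 + (((1 - 1*6)*W)*x + 5) = -2 + (((1 - 6)*W)*x + 5) = -2 + ((-5*W)*x + 5) = -2 + (-5*W*x + 5) = -2 + (5 - 5*W*x) = 3 - 5*W*x)
D(v) = 178 + v**2 + 150*v
sqrt(D(J(2, 3)*6) + 15282) = sqrt((178 + ((3 - 5*2*3)*6)**2 + 150*((3 - 5*2*3)*6)) + 15282) = sqrt((178 + ((3 - 30)*6)**2 + 150*((3 - 30)*6)) + 15282) = sqrt((178 + (-27*6)**2 + 150*(-27*6)) + 15282) = sqrt((178 + (-162)**2 + 150*(-162)) + 15282) = sqrt((178 + 26244 - 24300) + 15282) = sqrt(2122 + 15282) = sqrt(17404) = 2*sqrt(4351)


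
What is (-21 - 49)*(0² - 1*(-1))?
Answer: -70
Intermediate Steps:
(-21 - 49)*(0² - 1*(-1)) = -70*(0 + 1) = -70*1 = -70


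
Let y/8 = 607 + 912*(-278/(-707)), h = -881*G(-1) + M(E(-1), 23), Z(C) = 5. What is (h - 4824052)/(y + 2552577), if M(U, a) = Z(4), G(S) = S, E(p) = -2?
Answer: -3409978362/1810133419 ≈ -1.8838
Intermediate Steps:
M(U, a) = 5
h = 886 (h = -881*(-1) + 5 = 881 + 5 = 886)
y = 5461480/707 (y = 8*(607 + 912*(-278/(-707))) = 8*(607 + 912*(-278*(-1/707))) = 8*(607 + 912*(278/707)) = 8*(607 + 253536/707) = 8*(682685/707) = 5461480/707 ≈ 7724.9)
(h - 4824052)/(y + 2552577) = (886 - 4824052)/(5461480/707 + 2552577) = -4823166/1810133419/707 = -4823166*707/1810133419 = -3409978362/1810133419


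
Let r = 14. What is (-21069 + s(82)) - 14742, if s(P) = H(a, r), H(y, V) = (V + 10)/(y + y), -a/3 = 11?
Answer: -393925/11 ≈ -35811.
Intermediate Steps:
a = -33 (a = -3*11 = -33)
H(y, V) = (10 + V)/(2*y) (H(y, V) = (10 + V)/((2*y)) = (10 + V)*(1/(2*y)) = (10 + V)/(2*y))
s(P) = -4/11 (s(P) = (½)*(10 + 14)/(-33) = (½)*(-1/33)*24 = -4/11)
(-21069 + s(82)) - 14742 = (-21069 - 4/11) - 14742 = -231763/11 - 14742 = -393925/11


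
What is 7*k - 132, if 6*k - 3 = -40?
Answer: -1051/6 ≈ -175.17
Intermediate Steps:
k = -37/6 (k = 1/2 + (1/6)*(-40) = 1/2 - 20/3 = -37/6 ≈ -6.1667)
7*k - 132 = 7*(-37/6) - 132 = -259/6 - 132 = -1051/6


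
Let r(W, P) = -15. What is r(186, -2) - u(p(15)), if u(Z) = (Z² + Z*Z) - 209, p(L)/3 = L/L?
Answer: 176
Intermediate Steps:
p(L) = 3 (p(L) = 3*(L/L) = 3*1 = 3)
u(Z) = -209 + 2*Z² (u(Z) = (Z² + Z²) - 209 = 2*Z² - 209 = -209 + 2*Z²)
r(186, -2) - u(p(15)) = -15 - (-209 + 2*3²) = -15 - (-209 + 2*9) = -15 - (-209 + 18) = -15 - 1*(-191) = -15 + 191 = 176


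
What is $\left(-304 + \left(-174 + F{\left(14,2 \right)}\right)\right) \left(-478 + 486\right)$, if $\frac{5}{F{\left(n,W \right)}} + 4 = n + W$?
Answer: $- \frac{11462}{3} \approx -3820.7$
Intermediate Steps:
$F{\left(n,W \right)} = \frac{5}{-4 + W + n}$ ($F{\left(n,W \right)} = \frac{5}{-4 + \left(n + W\right)} = \frac{5}{-4 + \left(W + n\right)} = \frac{5}{-4 + W + n}$)
$\left(-304 + \left(-174 + F{\left(14,2 \right)}\right)\right) \left(-478 + 486\right) = \left(-304 - \left(174 - \frac{5}{-4 + 2 + 14}\right)\right) \left(-478 + 486\right) = \left(-304 - \left(174 - \frac{5}{12}\right)\right) 8 = \left(-304 + \left(-174 + 5 \cdot \frac{1}{12}\right)\right) 8 = \left(-304 + \left(-174 + \frac{5}{12}\right)\right) 8 = \left(-304 - \frac{2083}{12}\right) 8 = \left(- \frac{5731}{12}\right) 8 = - \frac{11462}{3}$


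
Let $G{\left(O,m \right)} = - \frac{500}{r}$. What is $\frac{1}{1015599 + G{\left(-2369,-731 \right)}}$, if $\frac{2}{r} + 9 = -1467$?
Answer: $\frac{1}{1384599} \approx 7.2223 \cdot 10^{-7}$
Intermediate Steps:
$r = - \frac{1}{738}$ ($r = \frac{2}{-9 - 1467} = \frac{2}{-1476} = 2 \left(- \frac{1}{1476}\right) = - \frac{1}{738} \approx -0.001355$)
$G{\left(O,m \right)} = 369000$ ($G{\left(O,m \right)} = - \frac{500}{- \frac{1}{738}} = \left(-500\right) \left(-738\right) = 369000$)
$\frac{1}{1015599 + G{\left(-2369,-731 \right)}} = \frac{1}{1015599 + 369000} = \frac{1}{1384599}$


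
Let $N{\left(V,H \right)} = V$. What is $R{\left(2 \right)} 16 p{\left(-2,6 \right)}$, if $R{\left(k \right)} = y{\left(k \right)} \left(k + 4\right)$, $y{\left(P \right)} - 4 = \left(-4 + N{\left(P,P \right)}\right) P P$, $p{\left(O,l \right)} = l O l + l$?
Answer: $25344$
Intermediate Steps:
$p{\left(O,l \right)} = l + O l^{2}$ ($p{\left(O,l \right)} = O l l + l = O l^{2} + l = l + O l^{2}$)
$y{\left(P \right)} = 4 + P^{2} \left(-4 + P\right)$ ($y{\left(P \right)} = 4 + \left(-4 + P\right) P P = 4 + \left(-4 + P\right) P^{2} = 4 + P^{2} \left(-4 + P\right)$)
$R{\left(k \right)} = \left(4 + k\right) \left(4 + k^{3} - 4 k^{2}\right)$ ($R{\left(k \right)} = \left(4 + k^{3} - 4 k^{2}\right) \left(k + 4\right) = \left(4 + k^{3} - 4 k^{2}\right) \left(4 + k\right) = \left(4 + k\right) \left(4 + k^{3} - 4 k^{2}\right)$)
$R{\left(2 \right)} 16 p{\left(-2,6 \right)} = \left(4 + 2\right) \left(4 + 2^{3} - 4 \cdot 2^{2}\right) 16 \cdot 6 \left(1 - 12\right) = 6 \left(4 + 8 - 16\right) 16 \cdot 6 \left(1 - 12\right) = 6 \left(4 + 8 - 16\right) 16 \cdot 6 \left(-11\right) = 6 \left(-4\right) 16 \left(-66\right) = \left(-24\right) 16 \left(-66\right) = \left(-384\right) \left(-66\right) = 25344$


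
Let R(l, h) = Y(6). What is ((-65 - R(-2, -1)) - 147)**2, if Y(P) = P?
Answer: 47524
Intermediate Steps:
R(l, h) = 6
((-65 - R(-2, -1)) - 147)**2 = ((-65 - 1*6) - 147)**2 = ((-65 - 6) - 147)**2 = (-71 - 147)**2 = (-218)**2 = 47524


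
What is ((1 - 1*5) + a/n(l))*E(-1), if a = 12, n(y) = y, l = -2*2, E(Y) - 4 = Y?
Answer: -21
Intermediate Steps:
E(Y) = 4 + Y
l = -4
((1 - 1*5) + a/n(l))*E(-1) = ((1 - 1*5) + 12/(-4))*(4 - 1) = ((1 - 5) + 12*(-¼))*3 = (-4 - 3)*3 = -7*3 = -21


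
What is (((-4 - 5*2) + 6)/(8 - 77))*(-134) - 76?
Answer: -6316/69 ≈ -91.536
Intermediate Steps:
(((-4 - 5*2) + 6)/(8 - 77))*(-134) - 76 = (((-4 - 10) + 6)/(-69))*(-134) - 76 = ((-14 + 6)*(-1/69))*(-134) - 76 = -8*(-1/69)*(-134) - 76 = (8/69)*(-134) - 76 = -1072/69 - 76 = -6316/69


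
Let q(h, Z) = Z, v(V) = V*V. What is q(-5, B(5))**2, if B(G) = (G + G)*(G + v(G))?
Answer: 90000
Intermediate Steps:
v(V) = V**2
B(G) = 2*G*(G + G**2) (B(G) = (G + G)*(G + G**2) = (2*G)*(G + G**2) = 2*G*(G + G**2))
q(-5, B(5))**2 = (2*5**2*(1 + 5))**2 = (2*25*6)**2 = 300**2 = 90000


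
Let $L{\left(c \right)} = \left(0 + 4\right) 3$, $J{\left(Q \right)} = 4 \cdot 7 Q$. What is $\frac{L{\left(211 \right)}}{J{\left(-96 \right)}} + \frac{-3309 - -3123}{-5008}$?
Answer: $\frac{2291}{70112} \approx 0.032676$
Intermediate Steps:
$J{\left(Q \right)} = 28 Q$
$L{\left(c \right)} = 12$ ($L{\left(c \right)} = 4 \cdot 3 = 12$)
$\frac{L{\left(211 \right)}}{J{\left(-96 \right)}} + \frac{-3309 - -3123}{-5008} = \frac{12}{28 \left(-96\right)} + \frac{-3309 - -3123}{-5008} = \frac{12}{-2688} + \left(-3309 + 3123\right) \left(- \frac{1}{5008}\right) = 12 \left(- \frac{1}{2688}\right) - - \frac{93}{2504} = - \frac{1}{224} + \frac{93}{2504} = \frac{2291}{70112}$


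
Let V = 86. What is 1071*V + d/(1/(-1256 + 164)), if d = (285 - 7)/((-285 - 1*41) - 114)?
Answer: 5103777/55 ≈ 92796.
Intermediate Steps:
d = -139/220 (d = 278/((-285 - 41) - 114) = 278/(-326 - 114) = 278/(-440) = 278*(-1/440) = -139/220 ≈ -0.63182)
1071*V + d/(1/(-1256 + 164)) = 1071*86 - 139/(220*(1/(-1256 + 164))) = 92106 - 139/(220*(1/(-1092))) = 92106 - 139/(220*(-1/1092)) = 92106 - 139/220*(-1092) = 92106 + 37947/55 = 5103777/55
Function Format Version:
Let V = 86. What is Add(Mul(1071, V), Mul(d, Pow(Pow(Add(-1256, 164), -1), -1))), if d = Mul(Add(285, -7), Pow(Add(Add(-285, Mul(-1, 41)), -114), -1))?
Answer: Rational(5103777, 55) ≈ 92796.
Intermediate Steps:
d = Rational(-139, 220) (d = Mul(278, Pow(Add(Add(-285, -41), -114), -1)) = Mul(278, Pow(Add(-326, -114), -1)) = Mul(278, Pow(-440, -1)) = Mul(278, Rational(-1, 440)) = Rational(-139, 220) ≈ -0.63182)
Add(Mul(1071, V), Mul(d, Pow(Pow(Add(-1256, 164), -1), -1))) = Add(Mul(1071, 86), Mul(Rational(-139, 220), Pow(Pow(Add(-1256, 164), -1), -1))) = Add(92106, Mul(Rational(-139, 220), Pow(Pow(-1092, -1), -1))) = Add(92106, Mul(Rational(-139, 220), Pow(Rational(-1, 1092), -1))) = Add(92106, Mul(Rational(-139, 220), -1092)) = Add(92106, Rational(37947, 55)) = Rational(5103777, 55)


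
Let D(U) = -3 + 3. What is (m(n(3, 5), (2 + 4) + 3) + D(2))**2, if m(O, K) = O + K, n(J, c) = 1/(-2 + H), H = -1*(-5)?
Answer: 784/9 ≈ 87.111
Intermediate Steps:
H = 5
n(J, c) = 1/3 (n(J, c) = 1/(-2 + 5) = 1/3)
m(O, K) = K + O
D(U) = 0
(m(n(3, 5), (2 + 4) + 3) + D(2))**2 = ((((2 + 4) + 3) + 1/3) + 0)**2 = (((6 + 3) + 1/3) + 0)**2 = ((9 + 1/3) + 0)**2 = (28/3 + 0)**2 = (28/3)**2 = 784/9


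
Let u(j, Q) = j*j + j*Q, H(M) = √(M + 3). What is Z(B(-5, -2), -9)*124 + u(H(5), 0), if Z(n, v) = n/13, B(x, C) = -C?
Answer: 352/13 ≈ 27.077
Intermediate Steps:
H(M) = √(3 + M)
u(j, Q) = j² + Q*j
Z(n, v) = n/13 (Z(n, v) = n*(1/13) = n/13)
Z(B(-5, -2), -9)*124 + u(H(5), 0) = ((-1*(-2))/13)*124 + √(3 + 5)*(0 + √(3 + 5)) = ((1/13)*2)*124 + √8*(0 + √8) = (2/13)*124 + (2*√2)*(0 + 2*√2) = 248/13 + (2*√2)*(2*√2) = 248/13 + 8 = 352/13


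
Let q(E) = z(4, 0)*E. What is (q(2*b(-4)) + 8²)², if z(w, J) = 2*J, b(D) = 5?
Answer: 4096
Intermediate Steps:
q(E) = 0 (q(E) = (2*0)*E = 0*E = 0)
(q(2*b(-4)) + 8²)² = (0 + 8²)² = (0 + 64)² = 64² = 4096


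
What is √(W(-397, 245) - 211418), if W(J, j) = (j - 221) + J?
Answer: I*√211791 ≈ 460.21*I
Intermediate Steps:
W(J, j) = -221 + J + j (W(J, j) = (-221 + j) + J = -221 + J + j)
√(W(-397, 245) - 211418) = √((-221 - 397 + 245) - 211418) = √(-373 - 211418) = √(-211791) = I*√211791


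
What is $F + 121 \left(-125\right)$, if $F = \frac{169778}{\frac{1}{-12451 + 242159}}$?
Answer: $38999349699$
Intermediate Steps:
$F = 38999364824$ ($F = \frac{169778}{\frac{1}{229708}} = 169778 \frac{1}{\frac{1}{229708}} = 169778 \cdot 229708 = 38999364824$)
$F + 121 \left(-125\right) = 38999364824 + 121 \left(-125\right) = 38999364824 - 15125 = 38999349699$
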